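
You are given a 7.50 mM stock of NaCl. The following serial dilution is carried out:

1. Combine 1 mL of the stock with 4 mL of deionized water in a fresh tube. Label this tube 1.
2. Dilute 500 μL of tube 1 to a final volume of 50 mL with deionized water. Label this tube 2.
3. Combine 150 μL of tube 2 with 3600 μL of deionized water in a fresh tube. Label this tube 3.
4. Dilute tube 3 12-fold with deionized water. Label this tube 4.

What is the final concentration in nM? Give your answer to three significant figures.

Step 1: 1 mL + 4 mL = 5 mL total → factor 5/1 = 5
Step 2: 500 μL brought to 50 mL → factor 50000/500 = 100
Step 3: 150 μL + 3600 μL = 3750 μL total → factor 3750/150 = 25
Step 4: 12-fold → factor 12
Overall dilution factor = 5 × 100 × 25 × 12 = 1.5 × 10^5
Final = 7.50 mM / 1.5 × 10^5 = 5.000 × 10^-5 mM = 50.0 nM

50.0 nM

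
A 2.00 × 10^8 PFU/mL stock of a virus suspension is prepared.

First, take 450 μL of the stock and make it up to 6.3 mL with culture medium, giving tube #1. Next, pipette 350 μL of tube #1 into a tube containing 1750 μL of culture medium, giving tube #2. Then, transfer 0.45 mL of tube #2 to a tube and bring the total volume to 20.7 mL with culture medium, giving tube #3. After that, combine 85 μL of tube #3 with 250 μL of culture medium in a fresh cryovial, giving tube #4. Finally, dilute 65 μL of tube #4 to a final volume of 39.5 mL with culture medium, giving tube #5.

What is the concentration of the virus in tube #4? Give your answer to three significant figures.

1.31 × 10^4 PFU/mL

Step 1: 450 μL brought to 6.3 mL → factor 6300/450 = 14
Step 2: 350 μL + 1750 μL = 2100 μL total → factor 2100/350 = 6
Step 3: 0.45 mL brought to 20.7 mL → factor 20.7/0.45 = 46
Step 4: 85 μL + 250 μL = 335 μL total → factor 335/85 = 3.9412
Dilution factor through tube #4 = 14 × 6 × 46 × 3.9412 = 15229
[tube #4] = 2.00 × 10^8 PFU/mL / 15229 = 1.31 × 10^4 PFU/mL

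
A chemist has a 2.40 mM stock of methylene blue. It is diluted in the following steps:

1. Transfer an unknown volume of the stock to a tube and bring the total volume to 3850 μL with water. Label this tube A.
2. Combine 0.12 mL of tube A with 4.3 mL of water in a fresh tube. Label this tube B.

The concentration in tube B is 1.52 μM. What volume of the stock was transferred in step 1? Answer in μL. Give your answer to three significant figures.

89.8 μL

Step 1: v brought to 3850 μL → factor = 3850 μL/v
Step 2: 0.12 mL + 4.3 mL = 4.42 mL total → factor 4.42/0.12 = 36.833
Product of known-step factors = 36.833
Overall factor = 2.40 mM / (1.52 μM) = 1578.9
Step-1 factor = 1578.9 / 36.833 = 42.867
v = 3850 μL / 42.867 = 89.8 μL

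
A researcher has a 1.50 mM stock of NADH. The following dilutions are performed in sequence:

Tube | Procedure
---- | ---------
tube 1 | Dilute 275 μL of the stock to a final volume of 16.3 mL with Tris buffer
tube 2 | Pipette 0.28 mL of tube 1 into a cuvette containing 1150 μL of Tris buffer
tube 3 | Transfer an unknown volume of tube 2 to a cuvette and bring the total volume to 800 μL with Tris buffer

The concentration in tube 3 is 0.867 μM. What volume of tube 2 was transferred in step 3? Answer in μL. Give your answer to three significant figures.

140 μL

Step 1: 275 μL brought to 16.3 mL → factor 16300/275 = 59.273
Step 2: 0.28 mL + 1150 μL = 1.43 mL total → factor 1.43/0.28 = 5.1071
Step 3: v brought to 800 μL → factor = 800 μL/v
Product of known-step factors = 302.71
Overall factor = 1.50 mM / (0.867 μM) = 1730.1
Step-3 factor = 1730.1 / 302.71 = 5.7153
v = 800 μL / 5.7153 = 140 μL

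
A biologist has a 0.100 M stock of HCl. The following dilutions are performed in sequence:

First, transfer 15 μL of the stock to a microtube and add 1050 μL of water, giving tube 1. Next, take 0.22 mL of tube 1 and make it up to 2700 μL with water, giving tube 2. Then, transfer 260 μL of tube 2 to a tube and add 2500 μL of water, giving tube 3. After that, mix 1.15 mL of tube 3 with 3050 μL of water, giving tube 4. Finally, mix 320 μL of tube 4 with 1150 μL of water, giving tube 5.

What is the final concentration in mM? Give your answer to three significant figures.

0.000644 mM

Step 1: 15 μL + 1050 μL = 1065 μL total → factor 1065/15 = 71
Step 2: 0.22 mL brought to 2700 μL → factor 2.7/0.22 = 12.273
Step 3: 260 μL + 2500 μL = 2760 μL total → factor 2760/260 = 10.615
Step 4: 1.15 mL + 3050 μL = 4.2 mL total → factor 4.2/1.15 = 3.6522
Step 5: 320 μL + 1150 μL = 1470 μL total → factor 1470/320 = 4.5938
Overall dilution factor = 71 × 12.273 × 10.615 × 3.6522 × 4.5938 = 1.5519 × 10^5
Final = 0.100 M / 1.5519 × 10^5 = 6.444 × 10^-7 M = 0.000644 mM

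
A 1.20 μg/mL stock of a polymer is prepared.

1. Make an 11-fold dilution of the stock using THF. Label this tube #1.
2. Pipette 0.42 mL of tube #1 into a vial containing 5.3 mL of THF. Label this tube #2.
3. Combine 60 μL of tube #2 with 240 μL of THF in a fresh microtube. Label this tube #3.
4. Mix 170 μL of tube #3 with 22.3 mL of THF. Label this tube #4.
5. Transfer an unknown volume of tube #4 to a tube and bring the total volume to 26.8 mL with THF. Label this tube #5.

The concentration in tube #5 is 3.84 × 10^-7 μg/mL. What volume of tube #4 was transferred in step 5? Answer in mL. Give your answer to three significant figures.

0.849 mL

Step 1: 11-fold → factor 11
Step 2: 0.42 mL + 5.3 mL = 5.72 mL total → factor 5.72/0.42 = 13.619
Step 3: 60 μL + 240 μL = 300 μL total → factor 300/60 = 5
Step 4: 170 μL + 22.3 mL = 22470 μL total → factor 22470/170 = 132.18
Step 5: v brought to 26.8 mL → factor = 26.8 mL/v
Product of known-step factors = 99006
Overall factor = 1.20 μg/mL / (3.84 × 10^-7 μg/mL) = 3.125 × 10^6
Step-5 factor = 3.125 × 10^6 / 99006 = 31.564
v = 26.8 mL / 31.564 = 0.849 mL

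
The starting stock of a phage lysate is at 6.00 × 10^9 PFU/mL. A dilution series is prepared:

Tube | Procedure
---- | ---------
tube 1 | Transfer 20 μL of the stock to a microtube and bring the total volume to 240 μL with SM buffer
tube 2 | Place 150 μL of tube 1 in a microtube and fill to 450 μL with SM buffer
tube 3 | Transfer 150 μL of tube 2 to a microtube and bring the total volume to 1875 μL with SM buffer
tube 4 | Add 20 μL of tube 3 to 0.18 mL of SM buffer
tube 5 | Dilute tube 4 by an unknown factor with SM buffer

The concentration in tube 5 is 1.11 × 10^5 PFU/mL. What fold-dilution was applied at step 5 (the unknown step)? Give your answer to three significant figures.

12.0-fold

Step 1: 20 μL brought to 240 μL → factor 240/20 = 12
Step 2: 150 μL brought to 450 μL → factor 450/150 = 3
Step 3: 150 μL brought to 1875 μL → factor 1875/150 = 12.5
Step 4: 20 μL + 0.18 mL = 200 μL total → factor 200/20 = 10
Step 5: unknown factor x
Product of known-step factors = 4500
Overall factor = 6.00 × 10^9 PFU/mL / (1.11 × 10^5 PFU/mL) = 54054
x = 54054 / 4500 = 12.0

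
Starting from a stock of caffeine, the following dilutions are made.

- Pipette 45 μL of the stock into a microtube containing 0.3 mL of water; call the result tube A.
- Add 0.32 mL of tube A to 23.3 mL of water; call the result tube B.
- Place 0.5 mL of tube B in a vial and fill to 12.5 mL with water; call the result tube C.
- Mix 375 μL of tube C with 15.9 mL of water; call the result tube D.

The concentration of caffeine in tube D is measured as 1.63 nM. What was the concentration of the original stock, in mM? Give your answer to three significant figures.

Step 1: 45 μL + 0.3 mL = 345 μL total → factor 345/45 = 7.6667
Step 2: 0.32 mL + 23.3 mL = 23.62 mL total → factor 23.62/0.32 = 73.812
Step 3: 0.5 mL brought to 12.5 mL → factor 12.5/0.5 = 25
Step 4: 375 μL + 15.9 mL = 16275 μL total → factor 16275/375 = 43.4
Overall dilution factor = 7.6667 × 73.812 × 25 × 43.4 = 6.14 × 10^5
Stock = 1.63 nM × 6.14 × 10^5 = 1.001 × 10^6 nM = 1.00 mM

1.00 mM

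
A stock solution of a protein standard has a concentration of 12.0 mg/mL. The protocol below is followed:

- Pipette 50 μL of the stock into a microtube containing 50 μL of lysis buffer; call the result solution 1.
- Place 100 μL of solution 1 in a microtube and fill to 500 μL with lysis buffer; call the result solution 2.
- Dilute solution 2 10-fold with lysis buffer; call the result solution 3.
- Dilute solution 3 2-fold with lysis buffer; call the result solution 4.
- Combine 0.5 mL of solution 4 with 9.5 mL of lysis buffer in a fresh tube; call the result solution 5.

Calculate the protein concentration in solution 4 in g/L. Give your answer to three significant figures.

Step 1: 50 μL + 50 μL = 100 μL total → factor 100/50 = 2
Step 2: 100 μL brought to 500 μL → factor 500/100 = 5
Step 3: 10-fold → factor 10
Step 4: 2-fold → factor 2
Dilution factor through solution 4 = 2 × 5 × 10 × 2 = 200
[solution 4] = 12.0 mg/mL / 200 = 0.06000 mg/mL = 0.0600 g/L

0.0600 g/L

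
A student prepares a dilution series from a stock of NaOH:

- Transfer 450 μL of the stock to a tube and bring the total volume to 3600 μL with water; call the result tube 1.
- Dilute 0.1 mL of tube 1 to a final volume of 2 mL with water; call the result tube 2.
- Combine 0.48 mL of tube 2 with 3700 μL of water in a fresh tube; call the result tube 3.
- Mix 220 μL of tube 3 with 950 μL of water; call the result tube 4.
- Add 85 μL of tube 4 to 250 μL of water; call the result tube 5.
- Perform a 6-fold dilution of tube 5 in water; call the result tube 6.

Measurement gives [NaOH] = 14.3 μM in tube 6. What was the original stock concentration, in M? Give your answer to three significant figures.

Step 1: 450 μL brought to 3600 μL → factor 3600/450 = 8
Step 2: 0.1 mL brought to 2 mL → factor 2/0.1 = 20
Step 3: 0.48 mL + 3700 μL = 4.18 mL total → factor 4.18/0.48 = 8.7083
Step 4: 220 μL + 950 μL = 1170 μL total → factor 1170/220 = 5.3182
Step 5: 85 μL + 250 μL = 335 μL total → factor 335/85 = 3.9412
Step 6: 6-fold → factor 6
Overall dilution factor = 8 × 20 × 8.7083 × 5.3182 × 3.9412 × 6 = 1.7522 × 10^5
Stock = 14.3 μM × 1.7522 × 10^5 = 2.506 × 10^6 μM = 2.51 M

2.51 M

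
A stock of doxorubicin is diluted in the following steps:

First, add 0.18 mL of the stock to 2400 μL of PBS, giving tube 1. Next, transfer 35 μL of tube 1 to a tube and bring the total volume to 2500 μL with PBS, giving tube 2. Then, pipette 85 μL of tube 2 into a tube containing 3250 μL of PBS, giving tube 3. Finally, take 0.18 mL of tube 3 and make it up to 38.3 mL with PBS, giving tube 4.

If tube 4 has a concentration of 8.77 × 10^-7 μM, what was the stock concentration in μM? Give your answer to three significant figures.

Step 1: 0.18 mL + 2400 μL = 2.58 mL total → factor 2.58/0.18 = 14.333
Step 2: 35 μL brought to 2500 μL → factor 2500/35 = 71.429
Step 3: 85 μL + 3250 μL = 3335 μL total → factor 3335/85 = 39.235
Step 4: 0.18 mL brought to 38.3 mL → factor 38.3/0.18 = 212.78
Overall dilution factor = 14.333 × 71.429 × 39.235 × 212.78 = 8.5472 × 10^6
Stock = 8.77 × 10^-7 μM × 8.5472 × 10^6 = 7.50 μM

7.50 μM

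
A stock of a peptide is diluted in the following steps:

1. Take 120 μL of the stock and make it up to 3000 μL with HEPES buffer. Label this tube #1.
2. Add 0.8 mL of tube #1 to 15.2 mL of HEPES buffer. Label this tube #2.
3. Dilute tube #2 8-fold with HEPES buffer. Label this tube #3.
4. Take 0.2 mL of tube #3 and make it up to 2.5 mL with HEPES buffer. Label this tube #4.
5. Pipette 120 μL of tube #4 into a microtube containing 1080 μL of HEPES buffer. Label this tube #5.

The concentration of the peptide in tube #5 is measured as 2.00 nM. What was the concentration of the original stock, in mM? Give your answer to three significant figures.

Step 1: 120 μL brought to 3000 μL → factor 3000/120 = 25
Step 2: 0.8 mL + 15.2 mL = 16 mL total → factor 16/0.8 = 20
Step 3: 8-fold → factor 8
Step 4: 0.2 mL brought to 2.5 mL → factor 2.5/0.2 = 12.5
Step 5: 120 μL + 1080 μL = 1200 μL total → factor 1200/120 = 10
Overall dilution factor = 25 × 20 × 8 × 12.5 × 10 = 5 × 10^5
Stock = 2.00 nM × 5 × 10^5 = 1.000 × 10^6 nM = 1.00 mM

1.00 mM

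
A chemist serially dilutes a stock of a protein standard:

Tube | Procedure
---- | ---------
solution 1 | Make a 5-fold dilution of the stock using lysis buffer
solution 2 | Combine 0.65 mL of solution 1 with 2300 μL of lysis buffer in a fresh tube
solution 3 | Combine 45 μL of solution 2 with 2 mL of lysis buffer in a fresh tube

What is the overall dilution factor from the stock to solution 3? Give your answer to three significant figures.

1.03 × 10^3

Step 1: 5-fold → factor 5
Step 2: 0.65 mL + 2300 μL = 2.95 mL total → factor 2.95/0.65 = 4.5385
Step 3: 45 μL + 2 mL = 2045 μL total → factor 2045/45 = 45.444
Overall dilution factor = 5 × 4.5385 × 45.444 = 1031.2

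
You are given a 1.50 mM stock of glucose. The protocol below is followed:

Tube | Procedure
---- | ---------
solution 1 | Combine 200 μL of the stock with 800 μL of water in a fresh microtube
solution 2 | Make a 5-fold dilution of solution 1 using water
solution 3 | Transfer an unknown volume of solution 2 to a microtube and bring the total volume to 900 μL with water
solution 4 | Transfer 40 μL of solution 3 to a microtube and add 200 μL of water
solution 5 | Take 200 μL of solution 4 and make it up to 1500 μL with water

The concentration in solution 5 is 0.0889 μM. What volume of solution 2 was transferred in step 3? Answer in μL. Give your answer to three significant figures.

60.0 μL

Step 1: 200 μL + 800 μL = 1000 μL total → factor 1000/200 = 5
Step 2: 5-fold → factor 5
Step 3: v brought to 900 μL → factor = 900 μL/v
Step 4: 40 μL + 200 μL = 240 μL total → factor 240/40 = 6
Step 5: 200 μL brought to 1500 μL → factor 1500/200 = 7.5
Product of known-step factors = 1125
Overall factor = 1.50 mM / (0.0889 μM) = 16873
Step-3 factor = 16873 / 1125 = 14.998
v = 900 μL / 14.998 = 60.0 μL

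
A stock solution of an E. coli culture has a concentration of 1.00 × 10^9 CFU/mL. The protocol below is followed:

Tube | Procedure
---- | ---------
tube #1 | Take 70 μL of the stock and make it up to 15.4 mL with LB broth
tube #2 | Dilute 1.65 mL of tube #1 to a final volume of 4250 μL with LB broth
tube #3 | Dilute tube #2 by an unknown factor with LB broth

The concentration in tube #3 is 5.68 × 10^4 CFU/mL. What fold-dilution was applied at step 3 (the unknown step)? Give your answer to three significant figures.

31.1-fold

Step 1: 70 μL brought to 15.4 mL → factor 15400/70 = 220
Step 2: 1.65 mL brought to 4250 μL → factor 4.25/1.65 = 2.5758
Step 3: unknown factor x
Product of known-step factors = 566.67
Overall factor = 1.00 × 10^9 CFU/mL / (5.68 × 10^4 CFU/mL) = 17606
x = 17606 / 566.67 = 31.1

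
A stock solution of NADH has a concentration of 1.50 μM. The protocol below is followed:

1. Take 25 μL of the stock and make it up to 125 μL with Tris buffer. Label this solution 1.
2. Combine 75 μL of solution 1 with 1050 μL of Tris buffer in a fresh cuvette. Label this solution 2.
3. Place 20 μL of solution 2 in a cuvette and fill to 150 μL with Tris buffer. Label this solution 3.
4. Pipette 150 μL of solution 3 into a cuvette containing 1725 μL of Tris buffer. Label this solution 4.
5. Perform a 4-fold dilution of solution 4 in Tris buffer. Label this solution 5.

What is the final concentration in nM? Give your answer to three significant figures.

Step 1: 25 μL brought to 125 μL → factor 125/25 = 5
Step 2: 75 μL + 1050 μL = 1125 μL total → factor 1125/75 = 15
Step 3: 20 μL brought to 150 μL → factor 150/20 = 7.5
Step 4: 150 μL + 1725 μL = 1875 μL total → factor 1875/150 = 12.5
Step 5: 4-fold → factor 4
Overall dilution factor = 5 × 15 × 7.5 × 12.5 × 4 = 28125
Final = 1.50 μM / 28125 = 5.333 × 10^-5 μM = 0.0533 nM

0.0533 nM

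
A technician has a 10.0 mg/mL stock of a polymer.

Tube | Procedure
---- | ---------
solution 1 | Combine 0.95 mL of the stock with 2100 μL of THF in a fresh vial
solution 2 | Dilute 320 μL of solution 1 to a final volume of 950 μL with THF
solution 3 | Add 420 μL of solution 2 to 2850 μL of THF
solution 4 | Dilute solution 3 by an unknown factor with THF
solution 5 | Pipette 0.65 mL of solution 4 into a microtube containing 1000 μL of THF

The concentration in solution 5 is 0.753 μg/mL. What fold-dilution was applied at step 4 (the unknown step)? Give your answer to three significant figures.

70.5-fold

Step 1: 0.95 mL + 2100 μL = 3.05 mL total → factor 3.05/0.95 = 3.2105
Step 2: 320 μL brought to 950 μL → factor 950/320 = 2.9688
Step 3: 420 μL + 2850 μL = 3270 μL total → factor 3270/420 = 7.7857
Step 4: unknown factor x
Step 5: 0.65 mL + 1000 μL = 1.65 mL total → factor 1.65/0.65 = 2.5385
Product of known-step factors = 188.37
Overall factor = 10.0 mg/mL / (0.753 μg/mL) = 13280
x = 13280 / 188.37 = 70.5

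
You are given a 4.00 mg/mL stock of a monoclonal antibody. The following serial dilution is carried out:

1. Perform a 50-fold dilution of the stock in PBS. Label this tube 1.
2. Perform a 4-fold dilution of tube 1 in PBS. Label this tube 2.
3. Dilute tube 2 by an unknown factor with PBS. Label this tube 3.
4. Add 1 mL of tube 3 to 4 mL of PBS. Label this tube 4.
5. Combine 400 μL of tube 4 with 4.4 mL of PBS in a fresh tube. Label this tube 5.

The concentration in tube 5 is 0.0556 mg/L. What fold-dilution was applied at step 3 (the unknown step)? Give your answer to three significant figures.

Step 1: 50-fold → factor 50
Step 2: 4-fold → factor 4
Step 3: unknown factor x
Step 4: 1 mL + 4 mL = 5 mL total → factor 5/1 = 5
Step 5: 400 μL + 4.4 mL = 4800 μL total → factor 4800/400 = 12
Product of known-step factors = 12000
Overall factor = 4.00 mg/mL / (0.0556 mg/L) = 71942
x = 71942 / 12000 = 6.00

6.00-fold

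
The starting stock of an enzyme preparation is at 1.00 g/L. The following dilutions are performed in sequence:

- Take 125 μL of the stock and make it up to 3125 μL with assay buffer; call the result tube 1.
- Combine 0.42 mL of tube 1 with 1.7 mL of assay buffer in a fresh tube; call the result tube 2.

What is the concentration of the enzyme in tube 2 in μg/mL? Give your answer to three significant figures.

7.92 μg/mL

Step 1: 125 μL brought to 3125 μL → factor 3125/125 = 25
Step 2: 0.42 mL + 1.7 mL = 2.12 mL total → factor 2.12/0.42 = 5.0476
Overall dilution factor = 25 × 5.0476 = 126.19
Final = 1.00 g/L / 126.19 = 0.007925 g/L = 7.92 μg/mL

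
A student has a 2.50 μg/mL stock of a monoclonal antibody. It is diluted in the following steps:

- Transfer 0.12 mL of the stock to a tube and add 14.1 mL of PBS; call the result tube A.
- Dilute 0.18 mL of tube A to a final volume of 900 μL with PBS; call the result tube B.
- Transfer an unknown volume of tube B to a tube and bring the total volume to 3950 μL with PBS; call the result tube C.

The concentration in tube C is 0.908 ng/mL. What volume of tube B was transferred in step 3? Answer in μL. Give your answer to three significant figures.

850 μL

Step 1: 0.12 mL + 14.1 mL = 14.22 mL total → factor 14.22/0.12 = 118.5
Step 2: 0.18 mL brought to 900 μL → factor 0.9/0.18 = 5
Step 3: v brought to 3950 μL → factor = 3950 μL/v
Product of known-step factors = 592.5
Overall factor = 2.50 μg/mL / (0.908 ng/mL) = 2753.3
Step-3 factor = 2753.3 / 592.5 = 4.6469
v = 3950 μL / 4.6469 = 850 μL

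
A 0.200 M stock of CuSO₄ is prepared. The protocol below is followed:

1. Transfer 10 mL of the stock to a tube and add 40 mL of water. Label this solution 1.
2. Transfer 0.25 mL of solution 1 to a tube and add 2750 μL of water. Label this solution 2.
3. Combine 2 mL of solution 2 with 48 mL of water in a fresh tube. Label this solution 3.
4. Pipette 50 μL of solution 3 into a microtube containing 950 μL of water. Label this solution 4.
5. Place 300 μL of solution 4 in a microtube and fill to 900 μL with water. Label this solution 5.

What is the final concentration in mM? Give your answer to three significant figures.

Step 1: 10 mL + 40 mL = 50 mL total → factor 50/10 = 5
Step 2: 0.25 mL + 2750 μL = 3 mL total → factor 3/0.25 = 12
Step 3: 2 mL + 48 mL = 50 mL total → factor 50/2 = 25
Step 4: 50 μL + 950 μL = 1000 μL total → factor 1000/50 = 20
Step 5: 300 μL brought to 900 μL → factor 900/300 = 3
Overall dilution factor = 5 × 12 × 25 × 20 × 3 = 90000
Final = 0.200 M / 90000 = 2.222 × 10^-6 M = 0.00222 mM

0.00222 mM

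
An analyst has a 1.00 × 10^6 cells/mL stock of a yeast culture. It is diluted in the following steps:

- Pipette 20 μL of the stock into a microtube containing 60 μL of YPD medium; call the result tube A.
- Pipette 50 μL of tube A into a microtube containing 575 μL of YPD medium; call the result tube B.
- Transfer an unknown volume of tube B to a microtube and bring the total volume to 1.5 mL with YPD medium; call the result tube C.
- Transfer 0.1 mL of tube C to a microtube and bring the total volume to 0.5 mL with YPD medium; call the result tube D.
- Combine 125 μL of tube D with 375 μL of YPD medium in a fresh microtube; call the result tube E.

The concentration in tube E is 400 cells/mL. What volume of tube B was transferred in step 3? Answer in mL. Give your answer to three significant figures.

0.600 mL

Step 1: 20 μL + 60 μL = 80 μL total → factor 80/20 = 4
Step 2: 50 μL + 575 μL = 625 μL total → factor 625/50 = 12.5
Step 3: v brought to 1.5 mL → factor = 1.5 mL/v
Step 4: 0.1 mL brought to 0.5 mL → factor 0.5/0.1 = 5
Step 5: 125 μL + 375 μL = 500 μL total → factor 500/125 = 4
Product of known-step factors = 1000
Overall factor = 1.00 × 10^6 cells/mL / (400 cells/mL) = 2500
Step-3 factor = 2500 / 1000 = 2.5
v = 1.5 mL / 2.5 = 0.600 mL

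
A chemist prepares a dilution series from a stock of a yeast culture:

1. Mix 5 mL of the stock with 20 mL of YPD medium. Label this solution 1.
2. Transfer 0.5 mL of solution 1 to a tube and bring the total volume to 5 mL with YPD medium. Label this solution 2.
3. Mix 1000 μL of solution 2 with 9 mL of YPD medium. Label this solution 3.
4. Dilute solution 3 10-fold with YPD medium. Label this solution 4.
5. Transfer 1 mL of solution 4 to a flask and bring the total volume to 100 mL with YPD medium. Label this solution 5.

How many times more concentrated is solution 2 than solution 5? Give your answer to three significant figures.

Step 1: 5 mL + 20 mL = 25 mL total → factor 25/5 = 5
Step 2: 0.5 mL brought to 5 mL → factor 5/0.5 = 10
Step 3: 1000 μL + 9 mL = 10000 μL total → factor 10000/1000 = 10
Step 4: 10-fold → factor 10
Step 5: 1 mL brought to 100 mL → factor 100/1 = 100
Dilution factor to solution 2 = 50; to solution 5 = 5 × 10^5
[solution 2]/[solution 5] = (factor to solution 5)/(factor to solution 2) = 5 × 10^5/50 = 1.00 × 10^4

1.00 × 10^4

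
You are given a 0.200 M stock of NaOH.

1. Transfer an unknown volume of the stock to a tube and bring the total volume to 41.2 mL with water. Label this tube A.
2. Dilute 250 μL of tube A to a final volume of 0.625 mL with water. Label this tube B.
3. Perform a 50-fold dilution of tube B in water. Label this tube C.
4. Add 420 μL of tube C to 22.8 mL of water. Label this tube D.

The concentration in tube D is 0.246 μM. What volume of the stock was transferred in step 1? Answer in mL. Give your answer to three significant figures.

0.350 mL

Step 1: v brought to 41.2 mL → factor = 41.2 mL/v
Step 2: 250 μL brought to 0.625 mL → factor 625/250 = 2.5
Step 3: 50-fold → factor 50
Step 4: 420 μL + 22.8 mL = 23220 μL total → factor 23220/420 = 55.286
Product of known-step factors = 6910.7
Overall factor = 0.200 M / (0.246 μM) = 8.1301 × 10^5
Step-1 factor = 8.1301 × 10^5 / 6910.7 = 117.64
v = 41.2 mL / 117.64 = 0.350 mL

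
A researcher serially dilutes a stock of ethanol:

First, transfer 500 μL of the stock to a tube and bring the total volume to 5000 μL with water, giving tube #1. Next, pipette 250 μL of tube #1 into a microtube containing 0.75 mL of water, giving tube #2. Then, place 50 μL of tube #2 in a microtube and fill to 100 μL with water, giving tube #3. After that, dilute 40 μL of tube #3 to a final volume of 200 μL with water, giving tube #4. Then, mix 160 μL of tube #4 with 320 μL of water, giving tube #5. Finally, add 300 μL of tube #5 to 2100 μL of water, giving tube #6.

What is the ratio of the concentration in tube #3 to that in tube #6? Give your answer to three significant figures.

120

Step 1: 500 μL brought to 5000 μL → factor 5000/500 = 10
Step 2: 250 μL + 0.75 mL = 1000 μL total → factor 1000/250 = 4
Step 3: 50 μL brought to 100 μL → factor 100/50 = 2
Step 4: 40 μL brought to 200 μL → factor 200/40 = 5
Step 5: 160 μL + 320 μL = 480 μL total → factor 480/160 = 3
Step 6: 300 μL + 2100 μL = 2400 μL total → factor 2400/300 = 8
Dilution factor to tube #3 = 80; to tube #6 = 9600
[tube #3]/[tube #6] = (factor to tube #6)/(factor to tube #3) = 9600/80 = 120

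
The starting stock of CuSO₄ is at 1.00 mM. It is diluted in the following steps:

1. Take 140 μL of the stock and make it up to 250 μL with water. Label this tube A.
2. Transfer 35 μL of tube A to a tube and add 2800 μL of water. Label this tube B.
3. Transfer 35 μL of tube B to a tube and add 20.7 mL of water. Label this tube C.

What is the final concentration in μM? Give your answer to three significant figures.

Step 1: 140 μL brought to 250 μL → factor 250/140 = 1.7857
Step 2: 35 μL + 2800 μL = 2835 μL total → factor 2835/35 = 81
Step 3: 35 μL + 20.7 mL = 20735 μL total → factor 20735/35 = 592.43
Overall dilution factor = 1.7857 × 81 × 592.43 = 85691
Final = 1.00 mM / 85691 = 1.167 × 10^-5 mM = 0.0117 μM

0.0117 μM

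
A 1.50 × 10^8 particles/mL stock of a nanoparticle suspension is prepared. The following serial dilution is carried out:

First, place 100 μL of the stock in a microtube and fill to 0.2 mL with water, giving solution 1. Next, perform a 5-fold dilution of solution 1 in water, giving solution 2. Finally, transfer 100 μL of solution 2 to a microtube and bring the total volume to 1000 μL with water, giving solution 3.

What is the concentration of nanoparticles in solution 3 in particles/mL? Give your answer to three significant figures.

Step 1: 100 μL brought to 0.2 mL → factor 200/100 = 2
Step 2: 5-fold → factor 5
Step 3: 100 μL brought to 1000 μL → factor 1000/100 = 10
Overall dilution factor = 2 × 5 × 10 = 100
Final = 1.50 × 10^8 particles/mL / 100 = 1.50 × 10^6 particles/mL

1.50 × 10^6 particles/mL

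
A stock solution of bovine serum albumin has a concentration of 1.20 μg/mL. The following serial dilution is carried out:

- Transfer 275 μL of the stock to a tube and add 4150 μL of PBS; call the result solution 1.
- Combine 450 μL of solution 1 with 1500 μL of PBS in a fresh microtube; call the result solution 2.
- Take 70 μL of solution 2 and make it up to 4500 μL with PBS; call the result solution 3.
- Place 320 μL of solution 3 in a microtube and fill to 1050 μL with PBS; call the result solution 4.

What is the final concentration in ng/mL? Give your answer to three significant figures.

0.0816 ng/mL

Step 1: 275 μL + 4150 μL = 4425 μL total → factor 4425/275 = 16.091
Step 2: 450 μL + 1500 μL = 1950 μL total → factor 1950/450 = 4.3333
Step 3: 70 μL brought to 4500 μL → factor 4500/70 = 64.286
Step 4: 320 μL brought to 1050 μL → factor 1050/320 = 3.2812
Overall dilution factor = 16.091 × 4.3333 × 64.286 × 3.2812 = 14708
Final = 1.20 μg/mL / 14708 = 8.159 × 10^-5 μg/mL = 0.0816 ng/mL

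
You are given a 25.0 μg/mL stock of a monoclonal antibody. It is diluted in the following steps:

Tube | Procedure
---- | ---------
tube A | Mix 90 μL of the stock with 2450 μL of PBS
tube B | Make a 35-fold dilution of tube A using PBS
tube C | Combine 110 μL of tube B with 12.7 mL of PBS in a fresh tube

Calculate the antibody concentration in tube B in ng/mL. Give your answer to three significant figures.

Step 1: 90 μL + 2450 μL = 2540 μL total → factor 2540/90 = 28.222
Step 2: 35-fold → factor 35
Dilution factor through tube B = 28.222 × 35 = 987.78
[tube B] = 25.0 μg/mL / 987.78 = 0.02531 μg/mL = 25.3 ng/mL

25.3 ng/mL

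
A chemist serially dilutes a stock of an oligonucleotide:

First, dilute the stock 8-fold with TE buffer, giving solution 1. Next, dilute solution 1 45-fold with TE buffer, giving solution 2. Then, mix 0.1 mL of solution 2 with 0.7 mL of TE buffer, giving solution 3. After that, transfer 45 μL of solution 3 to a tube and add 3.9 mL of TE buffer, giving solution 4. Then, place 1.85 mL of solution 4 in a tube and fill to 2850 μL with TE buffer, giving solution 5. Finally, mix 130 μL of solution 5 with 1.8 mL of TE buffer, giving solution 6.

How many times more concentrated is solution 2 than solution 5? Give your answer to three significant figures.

Step 1: 8-fold → factor 8
Step 2: 45-fold → factor 45
Step 3: 0.1 mL + 0.7 mL = 0.8 mL total → factor 0.8/0.1 = 8
Step 4: 45 μL + 3.9 mL = 3945 μL total → factor 3945/45 = 87.667
Step 5: 1.85 mL brought to 2850 μL → factor 2.85/1.85 = 1.5405
Dilution factor to solution 2 = 360; to solution 5 = 3.8896 × 10^5
[solution 2]/[solution 5] = (factor to solution 5)/(factor to solution 2) = 3.8896 × 10^5/360 = 1.08 × 10^3

1.08 × 10^3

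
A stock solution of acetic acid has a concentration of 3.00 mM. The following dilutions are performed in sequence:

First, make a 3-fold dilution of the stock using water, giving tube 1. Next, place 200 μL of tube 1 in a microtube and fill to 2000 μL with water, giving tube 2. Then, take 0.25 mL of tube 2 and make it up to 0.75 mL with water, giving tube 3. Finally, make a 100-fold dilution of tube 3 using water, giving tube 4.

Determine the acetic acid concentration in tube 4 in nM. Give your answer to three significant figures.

Step 1: 3-fold → factor 3
Step 2: 200 μL brought to 2000 μL → factor 2000/200 = 10
Step 3: 0.25 mL brought to 0.75 mL → factor 0.75/0.25 = 3
Step 4: 100-fold → factor 100
Overall dilution factor = 3 × 10 × 3 × 100 = 9000
Final = 3.00 mM / 9000 = 0.0003333 mM = 333 nM

333 nM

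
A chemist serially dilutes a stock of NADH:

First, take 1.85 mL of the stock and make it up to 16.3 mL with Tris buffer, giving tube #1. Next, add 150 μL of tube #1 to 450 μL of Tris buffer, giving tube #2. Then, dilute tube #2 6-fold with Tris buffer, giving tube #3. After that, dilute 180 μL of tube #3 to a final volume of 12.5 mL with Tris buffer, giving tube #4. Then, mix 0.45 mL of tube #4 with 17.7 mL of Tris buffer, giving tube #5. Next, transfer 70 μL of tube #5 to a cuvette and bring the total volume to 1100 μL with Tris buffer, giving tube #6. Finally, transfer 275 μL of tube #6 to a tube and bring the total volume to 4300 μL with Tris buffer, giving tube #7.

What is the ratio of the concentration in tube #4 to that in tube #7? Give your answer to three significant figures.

Step 1: 1.85 mL brought to 16.3 mL → factor 16.3/1.85 = 8.8108
Step 2: 150 μL + 450 μL = 600 μL total → factor 600/150 = 4
Step 3: 6-fold → factor 6
Step 4: 180 μL brought to 12.5 mL → factor 12500/180 = 69.444
Step 5: 0.45 mL + 17.7 mL = 18.15 mL total → factor 18.15/0.45 = 40.333
Step 6: 70 μL brought to 1100 μL → factor 1100/70 = 15.714
Step 7: 275 μL brought to 4300 μL → factor 4300/275 = 15.636
Dilution factor to tube #4 = 14685; to tube #7 = 1.4553 × 10^8
[tube #4]/[tube #7] = (factor to tube #7)/(factor to tube #4) = 1.4553 × 10^8/14685 = 9.91 × 10^3

9.91 × 10^3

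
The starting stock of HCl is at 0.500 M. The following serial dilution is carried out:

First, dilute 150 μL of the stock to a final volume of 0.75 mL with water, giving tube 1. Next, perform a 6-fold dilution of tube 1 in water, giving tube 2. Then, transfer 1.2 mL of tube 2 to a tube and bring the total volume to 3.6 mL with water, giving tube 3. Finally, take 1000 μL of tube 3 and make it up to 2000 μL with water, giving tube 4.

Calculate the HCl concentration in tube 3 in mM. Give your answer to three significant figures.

Step 1: 150 μL brought to 0.75 mL → factor 750/150 = 5
Step 2: 6-fold → factor 6
Step 3: 1.2 mL brought to 3.6 mL → factor 3.6/1.2 = 3
Dilution factor through tube 3 = 5 × 6 × 3 = 90
[tube 3] = 0.500 M / 90 = 0.005556 M = 5.56 mM

5.56 mM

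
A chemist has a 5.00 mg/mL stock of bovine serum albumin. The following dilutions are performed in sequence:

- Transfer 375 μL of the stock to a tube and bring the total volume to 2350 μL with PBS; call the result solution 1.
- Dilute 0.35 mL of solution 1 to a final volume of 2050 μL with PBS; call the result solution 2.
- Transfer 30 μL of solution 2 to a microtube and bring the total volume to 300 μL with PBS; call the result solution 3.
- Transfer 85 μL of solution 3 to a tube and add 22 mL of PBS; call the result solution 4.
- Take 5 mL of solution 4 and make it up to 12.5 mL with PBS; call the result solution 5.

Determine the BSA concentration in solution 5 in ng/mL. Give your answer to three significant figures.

21.0 ng/mL

Step 1: 375 μL brought to 2350 μL → factor 2350/375 = 6.2667
Step 2: 0.35 mL brought to 2050 μL → factor 2.05/0.35 = 5.8571
Step 3: 30 μL brought to 300 μL → factor 300/30 = 10
Step 4: 85 μL + 22 mL = 22085 μL total → factor 22085/85 = 259.82
Step 5: 5 mL brought to 12.5 mL → factor 12.5/5 = 2.5
Overall dilution factor = 6.2667 × 5.8571 × 10 × 259.82 × 2.5 = 2.3842 × 10^5
Final = 5.00 mg/mL / 2.3842 × 10^5 = 2.097 × 10^-5 mg/mL = 21.0 ng/mL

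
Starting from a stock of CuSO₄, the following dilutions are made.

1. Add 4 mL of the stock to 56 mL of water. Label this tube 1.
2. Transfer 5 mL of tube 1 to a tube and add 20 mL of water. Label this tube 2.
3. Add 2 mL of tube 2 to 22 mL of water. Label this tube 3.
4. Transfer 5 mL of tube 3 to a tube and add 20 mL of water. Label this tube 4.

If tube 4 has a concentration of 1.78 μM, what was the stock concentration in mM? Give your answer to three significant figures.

Step 1: 4 mL + 56 mL = 60 mL total → factor 60/4 = 15
Step 2: 5 mL + 20 mL = 25 mL total → factor 25/5 = 5
Step 3: 2 mL + 22 mL = 24 mL total → factor 24/2 = 12
Step 4: 5 mL + 20 mL = 25 mL total → factor 25/5 = 5
Overall dilution factor = 15 × 5 × 12 × 5 = 4500
Stock = 1.78 μM × 4500 = 8010 μM = 8.01 mM

8.01 mM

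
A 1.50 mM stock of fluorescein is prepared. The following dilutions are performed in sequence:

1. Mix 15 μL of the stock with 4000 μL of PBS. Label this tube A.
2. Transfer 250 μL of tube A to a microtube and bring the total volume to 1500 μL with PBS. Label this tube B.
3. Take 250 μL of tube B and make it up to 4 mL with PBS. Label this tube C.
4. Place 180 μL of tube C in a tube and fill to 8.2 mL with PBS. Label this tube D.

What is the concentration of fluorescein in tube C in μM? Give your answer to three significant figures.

0.0584 μM

Step 1: 15 μL + 4000 μL = 4015 μL total → factor 4015/15 = 267.67
Step 2: 250 μL brought to 1500 μL → factor 1500/250 = 6
Step 3: 250 μL brought to 4 mL → factor 4000/250 = 16
Dilution factor through tube C = 267.67 × 6 × 16 = 25696
[tube C] = 1.50 mM / 25696 = 5.837 × 10^-5 mM = 0.0584 μM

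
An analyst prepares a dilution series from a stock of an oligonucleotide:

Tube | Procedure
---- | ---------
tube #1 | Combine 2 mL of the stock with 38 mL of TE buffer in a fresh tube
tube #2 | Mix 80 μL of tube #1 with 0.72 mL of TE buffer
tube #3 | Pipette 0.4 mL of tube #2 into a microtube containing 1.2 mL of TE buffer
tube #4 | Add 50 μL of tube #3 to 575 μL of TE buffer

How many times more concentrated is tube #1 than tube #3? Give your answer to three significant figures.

40.0

Step 1: 2 mL + 38 mL = 40 mL total → factor 40/2 = 20
Step 2: 80 μL + 0.72 mL = 800 μL total → factor 800/80 = 10
Step 3: 0.4 mL + 1.2 mL = 1.6 mL total → factor 1.6/0.4 = 4
Dilution factor to tube #1 = 20; to tube #3 = 800
[tube #1]/[tube #3] = (factor to tube #3)/(factor to tube #1) = 800/20 = 40.0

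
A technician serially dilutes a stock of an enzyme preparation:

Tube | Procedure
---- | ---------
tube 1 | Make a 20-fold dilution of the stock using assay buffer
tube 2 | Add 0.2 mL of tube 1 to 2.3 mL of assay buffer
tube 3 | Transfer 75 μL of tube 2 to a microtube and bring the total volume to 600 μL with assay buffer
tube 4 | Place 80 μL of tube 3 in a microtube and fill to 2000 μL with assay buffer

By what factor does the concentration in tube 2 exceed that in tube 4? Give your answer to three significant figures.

200

Step 1: 20-fold → factor 20
Step 2: 0.2 mL + 2.3 mL = 2.5 mL total → factor 2.5/0.2 = 12.5
Step 3: 75 μL brought to 600 μL → factor 600/75 = 8
Step 4: 80 μL brought to 2000 μL → factor 2000/80 = 25
Dilution factor to tube 2 = 250; to tube 4 = 50000
[tube 2]/[tube 4] = (factor to tube 4)/(factor to tube 2) = 50000/250 = 200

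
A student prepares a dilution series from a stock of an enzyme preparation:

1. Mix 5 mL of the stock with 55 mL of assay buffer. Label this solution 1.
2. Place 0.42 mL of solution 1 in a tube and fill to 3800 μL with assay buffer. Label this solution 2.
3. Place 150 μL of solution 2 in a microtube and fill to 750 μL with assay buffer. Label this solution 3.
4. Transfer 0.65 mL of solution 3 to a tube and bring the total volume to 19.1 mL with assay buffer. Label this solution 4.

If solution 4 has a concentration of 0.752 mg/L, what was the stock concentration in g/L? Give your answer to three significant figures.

12.0 g/L

Step 1: 5 mL + 55 mL = 60 mL total → factor 60/5 = 12
Step 2: 0.42 mL brought to 3800 μL → factor 3.8/0.42 = 9.0476
Step 3: 150 μL brought to 750 μL → factor 750/150 = 5
Step 4: 0.65 mL brought to 19.1 mL → factor 19.1/0.65 = 29.385
Overall dilution factor = 12 × 9.0476 × 5 × 29.385 = 15952
Stock = 0.752 mg/L × 15952 = 1.200 × 10^4 mg/L = 12.0 g/L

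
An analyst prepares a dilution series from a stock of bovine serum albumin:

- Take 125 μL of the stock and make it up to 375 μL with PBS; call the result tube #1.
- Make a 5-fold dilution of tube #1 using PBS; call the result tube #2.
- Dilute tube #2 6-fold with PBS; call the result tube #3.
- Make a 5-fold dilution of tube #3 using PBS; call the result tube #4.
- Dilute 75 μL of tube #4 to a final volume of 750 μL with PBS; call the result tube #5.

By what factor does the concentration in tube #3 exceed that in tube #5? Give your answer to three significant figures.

Step 1: 125 μL brought to 375 μL → factor 375/125 = 3
Step 2: 5-fold → factor 5
Step 3: 6-fold → factor 6
Step 4: 5-fold → factor 5
Step 5: 75 μL brought to 750 μL → factor 750/75 = 10
Dilution factor to tube #3 = 90; to tube #5 = 4500
[tube #3]/[tube #5] = (factor to tube #5)/(factor to tube #3) = 4500/90 = 50.0

50.0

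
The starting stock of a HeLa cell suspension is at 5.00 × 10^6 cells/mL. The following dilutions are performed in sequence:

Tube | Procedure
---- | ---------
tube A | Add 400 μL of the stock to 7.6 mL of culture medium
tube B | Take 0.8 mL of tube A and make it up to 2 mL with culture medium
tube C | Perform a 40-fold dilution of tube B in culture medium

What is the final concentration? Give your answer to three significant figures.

Step 1: 400 μL + 7.6 mL = 8000 μL total → factor 8000/400 = 20
Step 2: 0.8 mL brought to 2 mL → factor 2/0.8 = 2.5
Step 3: 40-fold → factor 40
Overall dilution factor = 20 × 2.5 × 40 = 2000
Final = 5.00 × 10^6 cells/mL / 2000 = 2.50 × 10^3 cells/mL

2.50 × 10^3 cells/mL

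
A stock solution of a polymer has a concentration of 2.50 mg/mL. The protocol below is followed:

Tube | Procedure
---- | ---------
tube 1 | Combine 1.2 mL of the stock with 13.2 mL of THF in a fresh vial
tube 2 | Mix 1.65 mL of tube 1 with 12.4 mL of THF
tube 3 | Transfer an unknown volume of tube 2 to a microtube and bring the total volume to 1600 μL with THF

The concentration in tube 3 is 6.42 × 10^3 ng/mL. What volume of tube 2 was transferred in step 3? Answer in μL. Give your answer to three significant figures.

420 μL

Step 1: 1.2 mL + 13.2 mL = 14.4 mL total → factor 14.4/1.2 = 12
Step 2: 1.65 mL + 12.4 mL = 14.05 mL total → factor 14.05/1.65 = 8.5152
Step 3: v brought to 1600 μL → factor = 1600 μL/v
Product of known-step factors = 102.18
Overall factor = 2.50 mg/mL / (6.42 × 10^3 ng/mL) = 389.41
Step-3 factor = 389.41 / 102.18 = 3.8109
v = 1600 μL / 3.8109 = 420 μL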